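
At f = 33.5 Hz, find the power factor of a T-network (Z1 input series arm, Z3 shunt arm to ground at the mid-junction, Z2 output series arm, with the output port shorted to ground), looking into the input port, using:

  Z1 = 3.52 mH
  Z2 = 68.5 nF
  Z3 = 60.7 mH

Step 1 — Angular frequency: ω = 2π·f = 2π·33.5 = 210.5 rad/s.
Step 2 — Component impedances:
  Z1: Z = jωL = j·210.5·0.00352 = 0 + j0.7409 Ω
  Z2: Z = 1/(jωC) = -j/(ω·C) = 0 - j6.936e+04 Ω
  Z3: Z = jωL = j·210.5·0.0607 = 0 + j12.78 Ω
Step 3 — With the output port shorted to ground, the output series arm Z2 runs from the junction to ground; the shunt arm Z3 also runs from the junction to ground. They appear in parallel: Z3 || Z2 = 0 + j12.78 Ω.
Step 4 — Series with input arm Z1: Z_in = Z1 + (Z3 || Z2) = 0 + j13.52 Ω = 13.52∠90.0° Ω.
Step 5 — Power factor: PF = cos(φ) = Re(Z)/|Z| = 0/13.52 = 0.
Step 6 — Type: Im(Z) = 13.52 ⇒ lagging (phase φ = 90.0°).

PF = 0 (lagging, φ = 90.0°)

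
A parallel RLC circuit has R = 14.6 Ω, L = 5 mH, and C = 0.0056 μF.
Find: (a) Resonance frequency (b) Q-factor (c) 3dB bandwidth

Step 1 — Resonance: ω₀ = 1/√(LC) = 1/√(0.005·5.6e-09) = 1.89e+05 rad/s.
Step 2 — f₀ = ω₀/(2π) = 3.008e+04 Hz.
Step 3 — Parallel Q: Q = R/(ω₀L) = 14.6/(1.89e+05·0.005) = 0.01545.
Step 4 — Bandwidth: Δω = ω₀/Q = 1.223e+07 rad/s; BW = Δω/(2π) = 1.947e+06 Hz.

(a) f₀ = 3.008e+04 Hz  (b) Q = 0.01545  (c) BW = 1.947e+06 Hz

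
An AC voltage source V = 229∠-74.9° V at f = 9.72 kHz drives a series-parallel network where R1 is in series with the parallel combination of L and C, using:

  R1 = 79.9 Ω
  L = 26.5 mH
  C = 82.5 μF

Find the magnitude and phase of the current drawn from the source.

Step 1 — Angular frequency: ω = 2π·f = 2π·9720 = 6.107e+04 rad/s.
Step 2 — Component impedances:
  R1: Z = R = 79.9 Ω
  L: Z = jωL = j·6.107e+04·0.0265 = 0 + j1618 Ω
  C: Z = 1/(jωC) = -j/(ω·C) = 0 - j0.1985 Ω
Step 3 — Parallel branch: L || C = 1/(1/L + 1/C) = 0 - j0.1985 Ω.
Step 4 — Series with R1: Z_total = R1 + (L || C) = 79.9 - j0.1985 Ω = 79.9∠-0.1° Ω.
Step 5 — Source phasor: V = 229∠-74.9° V = 59.66 - j221.1 V.
Step 6 — Ohm's law: I = V / Z_total = (59.66 - j221.1) / (79.9 - j0.1985) = 0.7535 - j2.765 A.
Step 7 — Convert to polar: |I| = 2.866 A, ∠I = -74.8°.

I = 2.866∠-74.8° A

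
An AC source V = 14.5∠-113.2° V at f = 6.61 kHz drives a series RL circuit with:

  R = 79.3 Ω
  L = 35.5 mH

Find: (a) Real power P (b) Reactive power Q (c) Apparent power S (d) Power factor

Step 1 — Angular frequency: ω = 2π·f = 2π·6610 = 4.153e+04 rad/s.
Step 2 — Component impedances:
  R: Z = R = 79.3 Ω
  L: Z = jωL = j·4.153e+04·0.0355 = 0 + j1474 Ω
Step 3 — Series combination: Z_total = R + L = 79.3 + j1474 Ω = 1477∠86.9° Ω.
Step 4 — Source phasor: V = 14.5∠-113.2° V = -5.712 - j13.33 V.
Step 5 — Current: I = V / Z = -0.009221 + j0.003378 A = 0.00982∠159.9° A.
Step 6 — Complex power: S = V·I* = 0.007648 + j0.1422 VA.
Step 7 — Real power: P = Re(S) = 0.007648 W.
Step 8 — Reactive power: Q = Im(S) = 0.1422 VAR.
Step 9 — Apparent power: |S| = 0.1424 VA.
Step 10 — Power factor: PF = P/|S| = 0.05371 (lagging).

(a) P = 0.007648 W  (b) Q = 0.1422 VAR  (c) S = 0.1424 VA  (d) PF = 0.05371 (lagging)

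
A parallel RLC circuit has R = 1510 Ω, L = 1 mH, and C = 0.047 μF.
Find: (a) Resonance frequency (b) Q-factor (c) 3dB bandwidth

Step 1 — Resonance: ω₀ = 1/√(LC) = 1/√(0.001·4.7e-08) = 1.459e+05 rad/s.
Step 2 — f₀ = ω₀/(2π) = 2.322e+04 Hz.
Step 3 — Parallel Q: Q = R/(ω₀L) = 1510/(1.459e+05·0.001) = 10.35.
Step 4 — Bandwidth: Δω = ω₀/Q = 1.409e+04 rad/s; BW = Δω/(2π) = 2243 Hz.

(a) f₀ = 2.322e+04 Hz  (b) Q = 10.35  (c) BW = 2243 Hz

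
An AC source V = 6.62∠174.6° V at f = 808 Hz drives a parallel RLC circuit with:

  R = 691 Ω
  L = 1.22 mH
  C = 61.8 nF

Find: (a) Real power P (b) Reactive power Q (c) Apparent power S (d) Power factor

Step 1 — Angular frequency: ω = 2π·f = 2π·808 = 5077 rad/s.
Step 2 — Component impedances:
  R: Z = R = 691 Ω
  L: Z = jωL = j·5077·0.00122 = 0 + j6.194 Ω
  C: Z = 1/(jωC) = -j/(ω·C) = 0 - j3187 Ω
Step 3 — Parallel combination: 1/Z_total = 1/R + 1/L + 1/C; Z_total = 0.05573 + j6.205 Ω = 6.206∠89.5° Ω.
Step 4 — Source phasor: V = 6.62∠174.6° V = -6.591 + j0.623 V.
Step 5 — Current: I = V / Z = 0.09085 + j1.063 A = 1.067∠85.1° A.
Step 6 — Complex power: S = V·I* = 0.06342 + j7.062 VA.
Step 7 — Real power: P = Re(S) = 0.06342 W.
Step 8 — Reactive power: Q = Im(S) = 7.062 VAR.
Step 9 — Apparent power: |S| = 7.062 VA.
Step 10 — Power factor: PF = P/|S| = 0.00898 (lagging).

(a) P = 0.06342 W  (b) Q = 7.062 VAR  (c) S = 7.062 VA  (d) PF = 0.00898 (lagging)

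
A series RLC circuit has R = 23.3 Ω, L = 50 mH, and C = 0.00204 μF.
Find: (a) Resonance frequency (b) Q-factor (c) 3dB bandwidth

Step 1 — Resonance: ω₀ = 1/√(LC) = 1/√(0.05·2.04e-09) = 9.901e+04 rad/s.
Step 2 — f₀ = ω₀/(2π) = 1.576e+04 Hz.
Step 3 — Series Q: Q = ω₀L/R = 9.901e+04·0.05/23.3 = 212.5.
Step 4 — Bandwidth: Δω = ω₀/Q = 466 rad/s; BW = Δω/(2π) = 74.17 Hz.

(a) f₀ = 1.576e+04 Hz  (b) Q = 212.5  (c) BW = 74.17 Hz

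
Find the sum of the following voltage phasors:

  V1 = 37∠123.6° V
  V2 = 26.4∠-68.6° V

Step 1 — Convert each phasor to rectangular form:
  V1 = 37·(cos(123.6°) + j·sin(123.6°)) = -20.48 + j30.82 V
  V2 = 26.4·(cos(-68.6°) + j·sin(-68.6°)) = 9.633 - j24.58 V
Step 2 — Sum components: V_total = -10.84 + j6.238 V.
Step 3 — Convert to polar: |V_total| = 12.51 V, ∠V_total = 150.1°.

V_total = 12.51∠150.1° V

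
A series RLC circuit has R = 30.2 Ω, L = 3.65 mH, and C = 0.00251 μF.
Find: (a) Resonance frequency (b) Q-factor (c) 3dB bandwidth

Step 1 — Resonance condition Im(Z)=0 gives ω₀ = 1/√(LC).
Step 2 — ω₀ = 1/√(0.00365·2.51e-09) = 3.304e+05 rad/s.
Step 3 — f₀ = ω₀/(2π) = 5.258e+04 Hz.
Step 4 — Series Q: Q = ω₀L/R = 3.304e+05·0.00365/30.2 = 39.93.
Step 5 — 3dB bandwidth: Δω = ω₀/Q = 8274 rad/s; BW = Δω/(2π) = 1317 Hz.

(a) f₀ = 5.258e+04 Hz  (b) Q = 39.93  (c) BW = 1317 Hz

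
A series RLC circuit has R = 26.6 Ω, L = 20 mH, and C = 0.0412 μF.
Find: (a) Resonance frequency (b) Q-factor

Step 1 — Resonance condition Im(Z)=0 gives ω₀ = 1/√(LC).
Step 2 — ω₀ = 1/√(0.02·4.12e-08) = 3.484e+04 rad/s.
Step 3 — f₀ = ω₀/(2π) = 5544 Hz.
Step 4 — Series Q: Q = ω₀L/R = 3.484e+04·0.02/26.6 = 26.19.

(a) f₀ = 5544 Hz  (b) Q = 26.19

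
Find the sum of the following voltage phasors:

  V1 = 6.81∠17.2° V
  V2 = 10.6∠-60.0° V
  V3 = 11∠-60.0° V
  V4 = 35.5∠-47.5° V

Step 1 — Convert each phasor to rectangular form:
  V1 = 6.81·(cos(17.2°) + j·sin(17.2°)) = 6.505 + j2.014 V
  V2 = 10.6·(cos(-60.0°) + j·sin(-60.0°)) = 5.3 - j9.18 V
  V3 = 11·(cos(-60.0°) + j·sin(-60.0°)) = 5.5 - j9.526 V
  V4 = 35.5·(cos(-47.5°) + j·sin(-47.5°)) = 23.98 - j26.17 V
Step 2 — Sum components: V_total = 41.29 - j42.87 V.
Step 3 — Convert to polar: |V_total| = 59.52 V, ∠V_total = -46.1°.

V_total = 59.52∠-46.1° V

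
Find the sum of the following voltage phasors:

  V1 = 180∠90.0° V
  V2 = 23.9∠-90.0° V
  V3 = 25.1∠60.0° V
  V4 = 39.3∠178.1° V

Step 1 — Convert each phasor to rectangular form:
  V1 = 180·(cos(90.0°) + j·sin(90.0°)) = 0 + j180 V
  V2 = 23.9·(cos(-90.0°) + j·sin(-90.0°)) = 0 - j23.9 V
  V3 = 25.1·(cos(60.0°) + j·sin(60.0°)) = 12.55 + j21.74 V
  V4 = 39.3·(cos(178.1°) + j·sin(178.1°)) = -39.28 + j1.303 V
Step 2 — Sum components: V_total = -26.73 + j179.1 V.
Step 3 — Convert to polar: |V_total| = 181.1 V, ∠V_total = 98.5°.

V_total = 181.1∠98.5° V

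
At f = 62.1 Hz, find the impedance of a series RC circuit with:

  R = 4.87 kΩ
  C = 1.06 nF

Step 1 — Angular frequency: ω = 2π·f = 2π·62.1 = 390.2 rad/s.
Step 2 — Component impedances:
  R: Z = R = 4870 Ω
  C: Z = 1/(jωC) = -j/(ω·C) = 0 - j2.418e+06 Ω
Step 3 — Series combination: Z_total = R + C = 4870 - j2.418e+06 Ω = 2.418e+06∠-89.9° Ω.

Z = 4870 - j2.418e+06 Ω = 2.418e+06∠-89.9° Ω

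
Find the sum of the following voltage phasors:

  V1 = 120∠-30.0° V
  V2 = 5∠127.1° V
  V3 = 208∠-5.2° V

Step 1 — Convert each phasor to rectangular form:
  V1 = 120·(cos(-30.0°) + j·sin(-30.0°)) = 103.9 - j60 V
  V2 = 5·(cos(127.1°) + j·sin(127.1°)) = -3.016 + j3.988 V
  V3 = 208·(cos(-5.2°) + j·sin(-5.2°)) = 207.1 - j18.85 V
Step 2 — Sum components: V_total = 308.1 - j74.86 V.
Step 3 — Convert to polar: |V_total| = 317 V, ∠V_total = -13.7°.

V_total = 317∠-13.7° V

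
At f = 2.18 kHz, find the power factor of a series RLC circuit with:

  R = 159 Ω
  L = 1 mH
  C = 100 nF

Step 1 — Angular frequency: ω = 2π·f = 2π·2180 = 1.37e+04 rad/s.
Step 2 — Component impedances:
  R: Z = R = 159 Ω
  L: Z = jωL = j·1.37e+04·0.001 = 0 + j13.7 Ω
  C: Z = 1/(jωC) = -j/(ω·C) = 0 - j730.1 Ω
Step 3 — Series combination: Z_total = R + L + C = 159 - j716.4 Ω = 733.8∠-77.5° Ω.
Step 4 — Power factor: PF = cos(φ) = Re(Z)/|Z| = 159/733.8 = 0.2167.
Step 5 — Type: Im(Z) = -716.4 ⇒ leading (phase φ = -77.5°).

PF = 0.2167 (leading, φ = -77.5°)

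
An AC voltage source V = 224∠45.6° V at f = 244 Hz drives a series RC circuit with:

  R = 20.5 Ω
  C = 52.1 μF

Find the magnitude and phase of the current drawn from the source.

Step 1 — Angular frequency: ω = 2π·f = 2π·244 = 1533 rad/s.
Step 2 — Component impedances:
  R: Z = R = 20.5 Ω
  C: Z = 1/(jωC) = -j/(ω·C) = 0 - j12.52 Ω
Step 3 — Series combination: Z_total = R + C = 20.5 - j12.52 Ω = 24.02∠-31.4° Ω.
Step 4 — Source phasor: V = 224∠45.6° V = 156.7 + j160 V.
Step 5 — Ohm's law: I = V / Z_total = (156.7 + j160) / (20.5 - j12.52) = 2.096 + j9.087 A.
Step 6 — Convert to polar: |I| = 9.325 A, ∠I = 77.0°.

I = 9.325∠77.0° A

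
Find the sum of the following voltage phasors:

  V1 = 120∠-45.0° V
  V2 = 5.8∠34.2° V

Step 1 — Convert each phasor to rectangular form:
  V1 = 120·(cos(-45.0°) + j·sin(-45.0°)) = 84.85 - j84.85 V
  V2 = 5.8·(cos(34.2°) + j·sin(34.2°)) = 4.797 + j3.26 V
Step 2 — Sum components: V_total = 89.65 - j81.59 V.
Step 3 — Convert to polar: |V_total| = 121.2 V, ∠V_total = -42.3°.

V_total = 121.2∠-42.3° V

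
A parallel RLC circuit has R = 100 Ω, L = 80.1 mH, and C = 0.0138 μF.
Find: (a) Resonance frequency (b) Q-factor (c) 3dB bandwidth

Step 1 — Resonance: ω₀ = 1/√(LC) = 1/√(0.0801·1.38e-08) = 3.008e+04 rad/s.
Step 2 — f₀ = ω₀/(2π) = 4787 Hz.
Step 3 — Parallel Q: Q = R/(ω₀L) = 100/(3.008e+04·0.0801) = 0.04151.
Step 4 — Bandwidth: Δω = ω₀/Q = 7.246e+05 rad/s; BW = Δω/(2π) = 1.153e+05 Hz.

(a) f₀ = 4787 Hz  (b) Q = 0.04151  (c) BW = 1.153e+05 Hz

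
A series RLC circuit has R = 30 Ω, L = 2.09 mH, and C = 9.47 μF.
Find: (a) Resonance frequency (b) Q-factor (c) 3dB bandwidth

Step 1 — Resonance condition Im(Z)=0 gives ω₀ = 1/√(LC).
Step 2 — ω₀ = 1/√(0.00209·9.47e-06) = 7108 rad/s.
Step 3 — f₀ = ω₀/(2π) = 1131 Hz.
Step 4 — Series Q: Q = ω₀L/R = 7108·0.00209/30 = 0.4952.
Step 5 — 3dB bandwidth: Δω = ω₀/Q = 1.435e+04 rad/s; BW = Δω/(2π) = 2285 Hz.

(a) f₀ = 1131 Hz  (b) Q = 0.4952  (c) BW = 2285 Hz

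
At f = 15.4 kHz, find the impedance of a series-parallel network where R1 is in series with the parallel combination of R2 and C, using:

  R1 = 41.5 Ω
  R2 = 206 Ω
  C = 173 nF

Step 1 — Angular frequency: ω = 2π·f = 2π·1.54e+04 = 9.676e+04 rad/s.
Step 2 — Component impedances:
  R1: Z = R = 41.5 Ω
  R2: Z = R = 206 Ω
  C: Z = 1/(jωC) = -j/(ω·C) = 0 - j59.74 Ω
Step 3 — Parallel branch: R2 || C = 1/(1/R2 + 1/C) = 15.98 - j55.1 Ω.
Step 4 — Series with R1: Z_total = R1 + (R2 || C) = 57.48 - j55.1 Ω = 79.63∠-43.8° Ω.

Z = 57.48 - j55.1 Ω = 79.63∠-43.8° Ω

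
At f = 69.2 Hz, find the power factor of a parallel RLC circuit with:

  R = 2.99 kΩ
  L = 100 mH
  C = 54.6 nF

Step 1 — Angular frequency: ω = 2π·f = 2π·69.2 = 434.8 rad/s.
Step 2 — Component impedances:
  R: Z = R = 2990 Ω
  L: Z = jωL = j·434.8·0.1 = 0 + j43.48 Ω
  C: Z = 1/(jωC) = -j/(ω·C) = 0 - j4.212e+04 Ω
Step 3 — Parallel combination: 1/Z_total = 1/R + 1/L + 1/C; Z_total = 0.6334 + j43.52 Ω = 43.52∠89.2° Ω.
Step 4 — Power factor: PF = cos(φ) = Re(Z)/|Z| = 0.63344/43.52 = 0.01456.
Step 5 — Type: Im(Z) = 43.52 ⇒ lagging (phase φ = 89.2°).

PF = 0.01456 (lagging, φ = 89.2°)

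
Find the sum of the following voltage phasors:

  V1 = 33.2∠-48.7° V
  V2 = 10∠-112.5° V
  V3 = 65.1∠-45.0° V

Step 1 — Convert each phasor to rectangular form:
  V1 = 33.2·(cos(-48.7°) + j·sin(-48.7°)) = 21.91 - j24.94 V
  V2 = 10·(cos(-112.5°) + j·sin(-112.5°)) = -3.827 - j9.239 V
  V3 = 65.1·(cos(-45.0°) + j·sin(-45.0°)) = 46.03 - j46.03 V
Step 2 — Sum components: V_total = 64.12 - j80.21 V.
Step 3 — Convert to polar: |V_total| = 102.7 V, ∠V_total = -51.4°.

V_total = 102.7∠-51.4° V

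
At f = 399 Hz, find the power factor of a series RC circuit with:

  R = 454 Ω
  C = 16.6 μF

Step 1 — Angular frequency: ω = 2π·f = 2π·399 = 2507 rad/s.
Step 2 — Component impedances:
  R: Z = R = 454 Ω
  C: Z = 1/(jωC) = -j/(ω·C) = 0 - j24.03 Ω
Step 3 — Series combination: Z_total = R + C = 454 - j24.03 Ω = 454.6∠-3.0° Ω.
Step 4 — Power factor: PF = cos(φ) = Re(Z)/|Z| = 454/454.64 = 0.9986.
Step 5 — Type: Im(Z) = -24.03 ⇒ leading (phase φ = -3.0°).

PF = 0.9986 (leading, φ = -3.0°)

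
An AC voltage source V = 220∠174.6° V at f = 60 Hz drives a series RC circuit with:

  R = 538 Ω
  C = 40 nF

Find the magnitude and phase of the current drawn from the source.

Step 1 — Angular frequency: ω = 2π·f = 2π·60 = 377 rad/s.
Step 2 — Component impedances:
  R: Z = R = 538 Ω
  C: Z = 1/(jωC) = -j/(ω·C) = 0 - j6.631e+04 Ω
Step 3 — Series combination: Z_total = R + C = 538 - j6.631e+04 Ω = 6.632e+04∠-89.5° Ω.
Step 4 — Source phasor: V = 220∠174.6° V = -219 + j20.7 V.
Step 5 — Ohm's law: I = V / Z_total = (-219 + j20.7) / (538 - j6.631e+04) = -0.000339 - j0.0033 A.
Step 6 — Convert to polar: |I| = 0.003317 A, ∠I = -95.9°.

I = 0.003317∠-95.9° A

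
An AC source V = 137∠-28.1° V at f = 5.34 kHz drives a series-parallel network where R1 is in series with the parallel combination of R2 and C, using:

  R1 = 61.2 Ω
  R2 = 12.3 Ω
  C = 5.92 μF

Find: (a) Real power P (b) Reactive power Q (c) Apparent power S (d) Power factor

Step 1 — Angular frequency: ω = 2π·f = 2π·5340 = 3.355e+04 rad/s.
Step 2 — Component impedances:
  R1: Z = R = 61.2 Ω
  R2: Z = R = 12.3 Ω
  C: Z = 1/(jωC) = -j/(ω·C) = 0 - j5.035 Ω
Step 3 — Parallel branch: R2 || C = 1/(1/R2 + 1/C) = 1.765 - j4.312 Ω.
Step 4 — Series with R1: Z_total = R1 + (R2 || C) = 62.96 - j4.312 Ω = 63.11∠-3.9° Ω.
Step 5 — Source phasor: V = 137∠-28.1° V = 120.9 - j64.53 V.
Step 6 — Current: I = V / Z = 1.98 - j0.8892 A = 2.171∠-24.2° A.
Step 7 — Complex power: S = V·I* = 296.7 - j20.32 VA.
Step 8 — Real power: P = Re(S) = 296.7 W.
Step 9 — Reactive power: Q = Im(S) = -20.32 VAR.
Step 10 — Apparent power: |S| = 297.4 VA.
Step 11 — Power factor: PF = P/|S| = 0.9977 (leading).

(a) P = 296.7 W  (b) Q = -20.32 VAR  (c) S = 297.4 VA  (d) PF = 0.9977 (leading)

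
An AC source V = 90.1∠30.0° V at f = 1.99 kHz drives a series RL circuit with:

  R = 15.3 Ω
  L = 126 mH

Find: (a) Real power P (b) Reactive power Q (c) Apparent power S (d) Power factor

Step 1 — Angular frequency: ω = 2π·f = 2π·1990 = 1.25e+04 rad/s.
Step 2 — Component impedances:
  R: Z = R = 15.3 Ω
  L: Z = jωL = j·1.25e+04·0.126 = 0 + j1575 Ω
Step 3 — Series combination: Z_total = R + L = 15.3 + j1575 Ω = 1576∠89.4° Ω.
Step 4 — Source phasor: V = 90.1∠30.0° V = 78.03 + j45.05 V.
Step 5 — Current: I = V / Z = 0.02907 - j0.04925 A = 0.05719∠-59.4° A.
Step 6 — Complex power: S = V·I* = 0.05004 + j5.152 VA.
Step 7 — Real power: P = Re(S) = 0.05004 W.
Step 8 — Reactive power: Q = Im(S) = 5.152 VAR.
Step 9 — Apparent power: |S| = 5.153 VA.
Step 10 — Power factor: PF = P/|S| = 0.009711 (lagging).

(a) P = 0.05004 W  (b) Q = 5.152 VAR  (c) S = 5.153 VA  (d) PF = 0.009711 (lagging)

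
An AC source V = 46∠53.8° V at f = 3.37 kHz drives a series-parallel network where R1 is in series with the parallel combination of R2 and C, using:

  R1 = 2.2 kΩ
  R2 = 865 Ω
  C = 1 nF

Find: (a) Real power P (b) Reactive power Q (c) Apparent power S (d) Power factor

Step 1 — Angular frequency: ω = 2π·f = 2π·3370 = 2.117e+04 rad/s.
Step 2 — Component impedances:
  R1: Z = R = 2200 Ω
  R2: Z = R = 865 Ω
  C: Z = 1/(jωC) = -j/(ω·C) = 0 - j4.723e+04 Ω
Step 3 — Parallel branch: R2 || C = 1/(1/R2 + 1/C) = 864.7 - j15.84 Ω.
Step 4 — Series with R1: Z_total = R1 + (R2 || C) = 3065 - j15.84 Ω = 3065∠-0.3° Ω.
Step 5 — Source phasor: V = 46∠53.8° V = 27.17 + j37.12 V.
Step 6 — Current: I = V / Z = 0.008802 + j0.01216 A = 0.01501∠54.1° A.
Step 7 — Complex power: S = V·I* = 0.6904 - j0.003568 VA.
Step 8 — Real power: P = Re(S) = 0.6904 W.
Step 9 — Reactive power: Q = Im(S) = -0.003568 VAR.
Step 10 — Apparent power: |S| = 0.6904 VA.
Step 11 — Power factor: PF = P/|S| = 1 (leading).

(a) P = 0.6904 W  (b) Q = -0.003568 VAR  (c) S = 0.6904 VA  (d) PF = 1 (leading)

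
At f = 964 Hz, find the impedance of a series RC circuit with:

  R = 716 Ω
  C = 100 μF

Step 1 — Angular frequency: ω = 2π·f = 2π·964 = 6057 rad/s.
Step 2 — Component impedances:
  R: Z = R = 716 Ω
  C: Z = 1/(jωC) = -j/(ω·C) = 0 - j1.651 Ω
Step 3 — Series combination: Z_total = R + C = 716 - j1.651 Ω = 716∠-0.1° Ω.

Z = 716 - j1.651 Ω = 716∠-0.1° Ω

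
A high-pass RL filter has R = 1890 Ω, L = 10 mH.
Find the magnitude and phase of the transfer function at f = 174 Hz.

Step 1 — Angular frequency: ω = 2π·174 = 1093 rad/s.
Step 2 — Transfer function: H(jω) = jωL/(R + jωL).
Step 3 — Numerator jωL = j·10.93; denominator R + jωL = 1890 + j10.93.
Step 4 — H = 3.346e-05 + j0.005784.
Step 5 — Magnitude: |H| = 0.005784 (-44.8 dB); phase: φ = 89.7°.

|H| = 0.005784 (-44.8 dB), φ = 89.7°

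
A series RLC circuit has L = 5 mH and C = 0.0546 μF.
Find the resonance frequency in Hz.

Step 1 — Resonance condition Im(Z)=0 gives ω₀ = 1/√(LC).
Step 2 — ω₀ = 1/√(0.005·5.46e-08) = 6.052e+04 rad/s.
Step 3 — f₀ = ω₀/(2π) = 9632 Hz.

f₀ = 9632 Hz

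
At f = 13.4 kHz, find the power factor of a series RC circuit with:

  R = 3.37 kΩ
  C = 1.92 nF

Step 1 — Angular frequency: ω = 2π·f = 2π·1.34e+04 = 8.419e+04 rad/s.
Step 2 — Component impedances:
  R: Z = R = 3370 Ω
  C: Z = 1/(jωC) = -j/(ω·C) = 0 - j6186 Ω
Step 3 — Series combination: Z_total = R + C = 3370 - j6186 Ω = 7044∠-61.4° Ω.
Step 4 — Power factor: PF = cos(φ) = Re(Z)/|Z| = 3370/7044 = 0.4784.
Step 5 — Type: Im(Z) = -6186 ⇒ leading (phase φ = -61.4°).

PF = 0.4784 (leading, φ = -61.4°)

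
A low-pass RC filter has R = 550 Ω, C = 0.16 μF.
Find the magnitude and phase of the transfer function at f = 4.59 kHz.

Step 1 — Angular frequency: ω = 2π·4590 = 2.884e+04 rad/s.
Step 2 — Transfer function: H(jω) = 1/(1 + jωRC).
Step 3 — Denominator: 1 + jωRC = 1 + j·2.884e+04·550·1.6e-07 = 1 + j2.538.
Step 4 — H = 0.1344 - j0.3411.
Step 5 — Magnitude: |H| = 0.3666 (-8.7 dB); phase: φ = -68.5°.

|H| = 0.3666 (-8.7 dB), φ = -68.5°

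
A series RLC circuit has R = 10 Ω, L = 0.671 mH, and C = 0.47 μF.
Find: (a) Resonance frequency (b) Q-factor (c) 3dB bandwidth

Step 1 — Resonance condition Im(Z)=0 gives ω₀ = 1/√(LC).
Step 2 — ω₀ = 1/√(0.000671·4.7e-07) = 5.631e+04 rad/s.
Step 3 — f₀ = ω₀/(2π) = 8962 Hz.
Step 4 — Series Q: Q = ω₀L/R = 5.631e+04·0.000671/10 = 3.778.
Step 5 — 3dB bandwidth: Δω = ω₀/Q = 1.49e+04 rad/s; BW = Δω/(2π) = 2372 Hz.

(a) f₀ = 8962 Hz  (b) Q = 3.778  (c) BW = 2372 Hz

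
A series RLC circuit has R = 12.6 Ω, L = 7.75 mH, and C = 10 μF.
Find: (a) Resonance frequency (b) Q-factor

Step 1 — Resonance condition Im(Z)=0 gives ω₀ = 1/√(LC).
Step 2 — ω₀ = 1/√(0.00775·1e-05) = 3592 rad/s.
Step 3 — f₀ = ω₀/(2π) = 571.7 Hz.
Step 4 — Series Q: Q = ω₀L/R = 3592·0.00775/12.6 = 2.209.

(a) f₀ = 571.7 Hz  (b) Q = 2.209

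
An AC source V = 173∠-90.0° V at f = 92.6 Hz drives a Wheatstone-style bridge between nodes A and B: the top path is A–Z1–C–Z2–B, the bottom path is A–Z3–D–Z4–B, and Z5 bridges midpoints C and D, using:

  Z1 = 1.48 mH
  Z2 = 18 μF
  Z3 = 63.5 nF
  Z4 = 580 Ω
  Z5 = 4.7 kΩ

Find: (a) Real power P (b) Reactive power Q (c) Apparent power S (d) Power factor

Step 1 — Angular frequency: ω = 2π·f = 2π·92.6 = 581.8 rad/s.
Step 2 — Component impedances:
  Z1: Z = jωL = j·581.8·0.00148 = 0 + j0.8611 Ω
  Z2: Z = 1/(jωC) = -j/(ω·C) = 0 - j95.49 Ω
  Z3: Z = 1/(jωC) = -j/(ω·C) = 0 - j2.707e+04 Ω
  Z4: Z = R = 580 Ω
  Z5: Z = R = 4700 Ω
Step 3 — Bridge requires nodal analysis (the Z5 bridge couples midpoints C and D, so the two paths cannot be reduced to a simple series/parallel combination). Setting node B to ground and injecting 1 A at node A, the 3-node admittance system at A, C, D solves to V_A = Z_AB = 1.722 - j94.33 Ω = 94.35∠-89.0° Ω.
Step 4 — Source phasor: V = 173∠-90.0° V = 0 - j173 V.
Step 5 — Current: I = V / Z = 1.833 - j0.03346 A = 1.834∠-1.0° A.
Step 6 — Complex power: S = V·I* = 5.789 - j317.2 VA.
Step 7 — Real power: P = Re(S) = 5.789 W.
Step 8 — Reactive power: Q = Im(S) = -317.2 VAR.
Step 9 — Apparent power: |S| = 317.2 VA.
Step 10 — Power factor: PF = P/|S| = 0.01825 (leading).

(a) P = 5.789 W  (b) Q = -317.2 VAR  (c) S = 317.2 VA  (d) PF = 0.01825 (leading)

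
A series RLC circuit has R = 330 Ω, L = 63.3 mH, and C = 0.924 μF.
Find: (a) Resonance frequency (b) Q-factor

Step 1 — Resonance condition Im(Z)=0 gives ω₀ = 1/√(LC).
Step 2 — ω₀ = 1/√(0.0633·9.24e-07) = 4135 rad/s.
Step 3 — f₀ = ω₀/(2π) = 658.1 Hz.
Step 4 — Series Q: Q = ω₀L/R = 4135·0.0633/330 = 0.7931.

(a) f₀ = 658.1 Hz  (b) Q = 0.7931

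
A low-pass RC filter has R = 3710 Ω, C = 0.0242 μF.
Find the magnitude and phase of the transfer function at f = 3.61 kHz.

Step 1 — Angular frequency: ω = 2π·3610 = 2.268e+04 rad/s.
Step 2 — Transfer function: H(jω) = 1/(1 + jωRC).
Step 3 — Denominator: 1 + jωRC = 1 + j·2.268e+04·3710·2.42e-08 = 1 + j2.036.
Step 4 — H = 0.1943 - j0.3956.
Step 5 — Magnitude: |H| = 0.4408 (-7.1 dB); phase: φ = -63.8°.

|H| = 0.4408 (-7.1 dB), φ = -63.8°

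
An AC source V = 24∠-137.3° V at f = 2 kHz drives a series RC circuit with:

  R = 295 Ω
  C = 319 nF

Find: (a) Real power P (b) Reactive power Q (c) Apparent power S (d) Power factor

Step 1 — Angular frequency: ω = 2π·f = 2π·2000 = 1.257e+04 rad/s.
Step 2 — Component impedances:
  R: Z = R = 295 Ω
  C: Z = 1/(jωC) = -j/(ω·C) = 0 - j249.5 Ω
Step 3 — Series combination: Z_total = R + C = 295 - j249.5 Ω = 386.3∠-40.2° Ω.
Step 4 — Source phasor: V = 24∠-137.3° V = -17.64 - j16.28 V.
Step 5 — Current: I = V / Z = -0.007658 - j0.06165 A = 0.06212∠-97.1° A.
Step 6 — Complex power: S = V·I* = 1.138 - j0.9627 VA.
Step 7 — Real power: P = Re(S) = 1.138 W.
Step 8 — Reactive power: Q = Im(S) = -0.9627 VAR.
Step 9 — Apparent power: |S| = 1.491 VA.
Step 10 — Power factor: PF = P/|S| = 0.7636 (leading).

(a) P = 1.138 W  (b) Q = -0.9627 VAR  (c) S = 1.491 VA  (d) PF = 0.7636 (leading)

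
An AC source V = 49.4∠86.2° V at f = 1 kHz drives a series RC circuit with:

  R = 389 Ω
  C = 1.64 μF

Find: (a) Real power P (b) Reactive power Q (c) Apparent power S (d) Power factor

Step 1 — Angular frequency: ω = 2π·f = 2π·1000 = 6283 rad/s.
Step 2 — Component impedances:
  R: Z = R = 389 Ω
  C: Z = 1/(jωC) = -j/(ω·C) = 0 - j97.05 Ω
Step 3 — Series combination: Z_total = R + C = 389 - j97.05 Ω = 400.9∠-14.0° Ω.
Step 4 — Source phasor: V = 49.4∠86.2° V = 3.274 + j49.29 V.
Step 5 — Current: I = V / Z = -0.02184 + j0.1213 A = 0.1232∠100.2° A.
Step 6 — Complex power: S = V·I* = 5.906 - j1.473 VA.
Step 7 — Real power: P = Re(S) = 5.906 W.
Step 8 — Reactive power: Q = Im(S) = -1.473 VAR.
Step 9 — Apparent power: |S| = 6.087 VA.
Step 10 — Power factor: PF = P/|S| = 0.9703 (leading).

(a) P = 5.906 W  (b) Q = -1.473 VAR  (c) S = 6.087 VA  (d) PF = 0.9703 (leading)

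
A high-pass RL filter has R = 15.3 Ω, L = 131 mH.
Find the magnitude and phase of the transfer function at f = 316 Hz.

Step 1 — Angular frequency: ω = 2π·316 = 1985 rad/s.
Step 2 — Transfer function: H(jω) = jωL/(R + jωL).
Step 3 — Numerator jωL = j·260.1; denominator R + jωL = 15.3 + j260.1.
Step 4 — H = 0.9966 + j0.05862.
Step 5 — Magnitude: |H| = 0.9983 (-0.0 dB); phase: φ = 3.4°.

|H| = 0.9983 (-0.0 dB), φ = 3.4°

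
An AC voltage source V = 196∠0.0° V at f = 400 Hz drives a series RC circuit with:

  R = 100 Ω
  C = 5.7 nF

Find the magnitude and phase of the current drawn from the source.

Step 1 — Angular frequency: ω = 2π·f = 2π·400 = 2513 rad/s.
Step 2 — Component impedances:
  R: Z = R = 100 Ω
  C: Z = 1/(jωC) = -j/(ω·C) = 0 - j6.98e+04 Ω
Step 3 — Series combination: Z_total = R + C = 100 - j6.98e+04 Ω = 6.98e+04∠-89.9° Ω.
Step 4 — Source phasor: V = 196∠0.0° V = 196 V.
Step 5 — Ohm's law: I = V / Z_total = (196) / (100 - j6.98e+04) = 4.022e-06 + j0.002808 A.
Step 6 — Convert to polar: |I| = 0.002808 A, ∠I = 89.9°.

I = 0.002808∠89.9° A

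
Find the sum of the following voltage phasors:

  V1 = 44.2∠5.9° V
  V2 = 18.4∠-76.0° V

Step 1 — Convert each phasor to rectangular form:
  V1 = 44.2·(cos(5.9°) + j·sin(5.9°)) = 43.97 + j4.543 V
  V2 = 18.4·(cos(-76.0°) + j·sin(-76.0°)) = 4.451 - j17.85 V
Step 2 — Sum components: V_total = 48.42 - j13.31 V.
Step 3 — Convert to polar: |V_total| = 50.21 V, ∠V_total = -15.4°.

V_total = 50.21∠-15.4° V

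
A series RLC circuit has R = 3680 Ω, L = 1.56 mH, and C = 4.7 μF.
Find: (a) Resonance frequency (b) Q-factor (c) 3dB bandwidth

Step 1 — Resonance: ω₀ = 1/√(LC) = 1/√(0.00156·4.7e-06) = 1.168e+04 rad/s.
Step 2 — f₀ = ω₀/(2π) = 1859 Hz.
Step 3 — Series Q: Q = ω₀L/R = 1.168e+04·0.00156/3680 = 0.004951.
Step 4 — Bandwidth: Δω = ω₀/Q = 2.359e+06 rad/s; BW = Δω/(2π) = 3.754e+05 Hz.

(a) f₀ = 1859 Hz  (b) Q = 0.004951  (c) BW = 3.754e+05 Hz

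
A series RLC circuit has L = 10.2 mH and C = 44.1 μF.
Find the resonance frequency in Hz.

Step 1 — Resonance condition Im(Z)=0 gives ω₀ = 1/√(LC).
Step 2 — ω₀ = 1/√(0.0102·4.41e-05) = 1491 rad/s.
Step 3 — f₀ = ω₀/(2π) = 237.3 Hz.

f₀ = 237.3 Hz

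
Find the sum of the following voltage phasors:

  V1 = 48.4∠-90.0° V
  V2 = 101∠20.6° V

Step 1 — Convert each phasor to rectangular form:
  V1 = 48.4·(cos(-90.0°) + j·sin(-90.0°)) = 0 - j48.4 V
  V2 = 101·(cos(20.6°) + j·sin(20.6°)) = 94.54 + j35.54 V
Step 2 — Sum components: V_total = 94.54 - j12.86 V.
Step 3 — Convert to polar: |V_total| = 95.41 V, ∠V_total = -7.7°.

V_total = 95.41∠-7.7° V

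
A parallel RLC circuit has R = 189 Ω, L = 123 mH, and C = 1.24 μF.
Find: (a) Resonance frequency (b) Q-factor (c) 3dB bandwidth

Step 1 — Resonance: ω₀ = 1/√(LC) = 1/√(0.123·1.24e-06) = 2561 rad/s.
Step 2 — f₀ = ω₀/(2π) = 407.5 Hz.
Step 3 — Parallel Q: Q = R/(ω₀L) = 189/(2561·0.123) = 0.6001.
Step 4 — Bandwidth: Δω = ω₀/Q = 4267 rad/s; BW = Δω/(2π) = 679.1 Hz.

(a) f₀ = 407.5 Hz  (b) Q = 0.6001  (c) BW = 679.1 Hz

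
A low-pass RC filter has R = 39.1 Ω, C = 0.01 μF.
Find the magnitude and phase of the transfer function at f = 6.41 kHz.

Step 1 — Angular frequency: ω = 2π·6410 = 4.028e+04 rad/s.
Step 2 — Transfer function: H(jω) = 1/(1 + jωRC).
Step 3 — Denominator: 1 + jωRC = 1 + j·4.028e+04·39.1·1e-08 = 1 + j0.01575.
Step 4 — H = 0.9998 - j0.01574.
Step 5 — Magnitude: |H| = 0.9999 (-0.0 dB); phase: φ = -0.9°.

|H| = 0.9999 (-0.0 dB), φ = -0.9°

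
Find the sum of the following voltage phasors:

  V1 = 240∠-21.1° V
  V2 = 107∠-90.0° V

Step 1 — Convert each phasor to rectangular form:
  V1 = 240·(cos(-21.1°) + j·sin(-21.1°)) = 223.9 - j86.4 V
  V2 = 107·(cos(-90.0°) + j·sin(-90.0°)) = 0 - j107 V
Step 2 — Sum components: V_total = 223.9 - j193.4 V.
Step 3 — Convert to polar: |V_total| = 295.9 V, ∠V_total = -40.8°.

V_total = 295.9∠-40.8° V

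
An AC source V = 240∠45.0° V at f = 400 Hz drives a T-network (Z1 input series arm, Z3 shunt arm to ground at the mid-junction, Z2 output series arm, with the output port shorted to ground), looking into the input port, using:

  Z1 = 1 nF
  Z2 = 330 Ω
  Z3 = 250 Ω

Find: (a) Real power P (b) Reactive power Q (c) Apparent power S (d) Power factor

Step 1 — Angular frequency: ω = 2π·f = 2π·400 = 2513 rad/s.
Step 2 — Component impedances:
  Z1: Z = 1/(jωC) = -j/(ω·C) = 0 - j3.979e+05 Ω
  Z2: Z = R = 330 Ω
  Z3: Z = R = 250 Ω
Step 3 — With the output port shorted to ground, the output series arm Z2 runs from the junction to ground; the shunt arm Z3 also runs from the junction to ground. They appear in parallel: Z3 || Z2 = 142.2 Ω.
Step 4 — Series with input arm Z1: Z_in = Z1 + (Z3 || Z2) = 142.2 - j3.979e+05 Ω = 3.979e+05∠-90.0° Ω.
Step 5 — Source phasor: V = 240∠45.0° V = 169.7 + j169.7 V.
Step 6 — Current: I = V / Z = -0.0004264 + j0.0004267 A = 0.0006032∠135.0° A.
Step 7 — Complex power: S = V·I* = 5.175e-05 - j0.1448 VA.
Step 8 — Real power: P = Re(S) = 5.175e-05 W.
Step 9 — Reactive power: Q = Im(S) = -0.1448 VAR.
Step 10 — Apparent power: |S| = 0.1448 VA.
Step 11 — Power factor: PF = P/|S| = 0.0003575 (leading).

(a) P = 5.175e-05 W  (b) Q = -0.1448 VAR  (c) S = 0.1448 VA  (d) PF = 0.0003575 (leading)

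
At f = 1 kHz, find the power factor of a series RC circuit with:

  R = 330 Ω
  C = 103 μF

Step 1 — Angular frequency: ω = 2π·f = 2π·1000 = 6283 rad/s.
Step 2 — Component impedances:
  R: Z = R = 330 Ω
  C: Z = 1/(jωC) = -j/(ω·C) = 0 - j1.545 Ω
Step 3 — Series combination: Z_total = R + C = 330 - j1.545 Ω = 330∠-0.3° Ω.
Step 4 — Power factor: PF = cos(φ) = Re(Z)/|Z| = 330/330 = 1.
Step 5 — Type: Im(Z) = -1.545 ⇒ leading (phase φ = -0.3°).

PF = 1 (leading, φ = -0.3°)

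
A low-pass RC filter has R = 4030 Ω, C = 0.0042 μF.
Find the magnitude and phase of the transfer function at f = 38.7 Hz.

Step 1 — Angular frequency: ω = 2π·38.7 = 243.2 rad/s.
Step 2 — Transfer function: H(jω) = 1/(1 + jωRC).
Step 3 — Denominator: 1 + jωRC = 1 + j·243.2·4030·4.2e-09 = 1 + j0.004116.
Step 4 — H = 1 - j0.004116.
Step 5 — Magnitude: |H| = 1 (-0.0 dB); phase: φ = -0.2°.

|H| = 1 (-0.0 dB), φ = -0.2°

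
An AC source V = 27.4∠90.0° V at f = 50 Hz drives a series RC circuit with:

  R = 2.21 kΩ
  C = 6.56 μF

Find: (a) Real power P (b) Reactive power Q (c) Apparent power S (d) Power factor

Step 1 — Angular frequency: ω = 2π·f = 2π·50 = 314.2 rad/s.
Step 2 — Component impedances:
  R: Z = R = 2210 Ω
  C: Z = 1/(jωC) = -j/(ω·C) = 0 - j485.2 Ω
Step 3 — Series combination: Z_total = R + C = 2210 - j485.2 Ω = 2263∠-12.4° Ω.
Step 4 — Source phasor: V = 27.4∠90.0° V = 0 + j27.4 V.
Step 5 — Current: I = V / Z = -0.002597 + j0.01183 A = 0.01211∠102.4° A.
Step 6 — Complex power: S = V·I* = 0.3241 - j0.07116 VA.
Step 7 — Real power: P = Re(S) = 0.3241 W.
Step 8 — Reactive power: Q = Im(S) = -0.07116 VAR.
Step 9 — Apparent power: |S| = 0.3318 VA.
Step 10 — Power factor: PF = P/|S| = 0.9767 (leading).

(a) P = 0.3241 W  (b) Q = -0.07116 VAR  (c) S = 0.3318 VA  (d) PF = 0.9767 (leading)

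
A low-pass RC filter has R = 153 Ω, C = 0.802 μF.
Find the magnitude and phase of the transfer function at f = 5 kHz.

Step 1 — Angular frequency: ω = 2π·5000 = 3.142e+04 rad/s.
Step 2 — Transfer function: H(jω) = 1/(1 + jωRC).
Step 3 — Denominator: 1 + jωRC = 1 + j·3.142e+04·153·8.02e-07 = 1 + j3.855.
Step 4 — H = 0.06305 - j0.2431.
Step 5 — Magnitude: |H| = 0.2511 (-12.0 dB); phase: φ = -75.5°.

|H| = 0.2511 (-12.0 dB), φ = -75.5°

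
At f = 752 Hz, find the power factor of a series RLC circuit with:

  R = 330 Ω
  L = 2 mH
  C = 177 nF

Step 1 — Angular frequency: ω = 2π·f = 2π·752 = 4725 rad/s.
Step 2 — Component impedances:
  R: Z = R = 330 Ω
  L: Z = jωL = j·4725·0.002 = 0 + j9.45 Ω
  C: Z = 1/(jωC) = -j/(ω·C) = 0 - j1196 Ω
Step 3 — Series combination: Z_total = R + L + C = 330 - j1186 Ω = 1231∠-74.5° Ω.
Step 4 — Power factor: PF = cos(φ) = Re(Z)/|Z| = 330/1231.3 = 0.268.
Step 5 — Type: Im(Z) = -1186 ⇒ leading (phase φ = -74.5°).

PF = 0.268 (leading, φ = -74.5°)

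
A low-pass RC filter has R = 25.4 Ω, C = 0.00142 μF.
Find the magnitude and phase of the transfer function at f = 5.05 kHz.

Step 1 — Angular frequency: ω = 2π·5050 = 3.173e+04 rad/s.
Step 2 — Transfer function: H(jω) = 1/(1 + jωRC).
Step 3 — Denominator: 1 + jωRC = 1 + j·3.173e+04·25.4·1.42e-09 = 1 + j0.001144.
Step 4 — H = 1 - j0.001144.
Step 5 — Magnitude: |H| = 1 (-0.0 dB); phase: φ = -0.1°.

|H| = 1 (-0.0 dB), φ = -0.1°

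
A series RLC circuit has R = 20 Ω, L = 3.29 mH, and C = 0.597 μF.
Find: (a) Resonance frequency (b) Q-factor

Step 1 — Resonance condition Im(Z)=0 gives ω₀ = 1/√(LC).
Step 2 — ω₀ = 1/√(0.00329·5.97e-07) = 2.256e+04 rad/s.
Step 3 — f₀ = ω₀/(2π) = 3591 Hz.
Step 4 — Series Q: Q = ω₀L/R = 2.256e+04·0.00329/20 = 3.712.

(a) f₀ = 3591 Hz  (b) Q = 3.712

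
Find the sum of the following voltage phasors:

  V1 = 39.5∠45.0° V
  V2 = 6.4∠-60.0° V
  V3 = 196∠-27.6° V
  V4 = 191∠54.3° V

Step 1 — Convert each phasor to rectangular form:
  V1 = 39.5·(cos(45.0°) + j·sin(45.0°)) = 27.93 + j27.93 V
  V2 = 6.4·(cos(-60.0°) + j·sin(-60.0°)) = 3.2 - j5.543 V
  V3 = 196·(cos(-27.6°) + j·sin(-27.6°)) = 173.7 - j90.81 V
  V4 = 191·(cos(54.3°) + j·sin(54.3°)) = 111.5 + j155.1 V
Step 2 — Sum components: V_total = 316.3 + j86.69 V.
Step 3 — Convert to polar: |V_total| = 327.9 V, ∠V_total = 15.3°.

V_total = 327.9∠15.3° V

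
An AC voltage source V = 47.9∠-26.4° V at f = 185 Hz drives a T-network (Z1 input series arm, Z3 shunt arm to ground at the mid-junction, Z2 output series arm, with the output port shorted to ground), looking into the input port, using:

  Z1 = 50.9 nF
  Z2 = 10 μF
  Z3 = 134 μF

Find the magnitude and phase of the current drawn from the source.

Step 1 — Angular frequency: ω = 2π·f = 2π·185 = 1162 rad/s.
Step 2 — Component impedances:
  Z1: Z = 1/(jωC) = -j/(ω·C) = 0 - j1.69e+04 Ω
  Z2: Z = 1/(jωC) = -j/(ω·C) = 0 - j86.03 Ω
  Z3: Z = 1/(jωC) = -j/(ω·C) = 0 - j6.42 Ω
Step 3 — With the output port shorted to ground, the output series arm Z2 runs from the junction to ground; the shunt arm Z3 also runs from the junction to ground. They appear in parallel: Z3 || Z2 = 0 - j5.974 Ω.
Step 4 — Series with input arm Z1: Z_in = Z1 + (Z3 || Z2) = 0 - j1.691e+04 Ω = 1.691e+04∠-90.0° Ω.
Step 5 — Source phasor: V = 47.9∠-26.4° V = 42.9 - j21.3 V.
Step 6 — Ohm's law: I = V / Z_total = (42.9 - j21.3) / (0 - j1.691e+04) = 0.00126 + j0.002538 A.
Step 7 — Convert to polar: |I| = 0.002833 A, ∠I = 63.6°.

I = 0.002833∠63.6° A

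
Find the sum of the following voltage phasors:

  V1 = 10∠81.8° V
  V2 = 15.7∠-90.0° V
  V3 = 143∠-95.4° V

Step 1 — Convert each phasor to rectangular form:
  V1 = 10·(cos(81.8°) + j·sin(81.8°)) = 1.426 + j9.898 V
  V2 = 15.7·(cos(-90.0°) + j·sin(-90.0°)) = 0 - j15.7 V
  V3 = 143·(cos(-95.4°) + j·sin(-95.4°)) = -13.46 - j142.4 V
Step 2 — Sum components: V_total = -12.03 - j148.2 V.
Step 3 — Convert to polar: |V_total| = 148.7 V, ∠V_total = -94.6°.

V_total = 148.7∠-94.6° V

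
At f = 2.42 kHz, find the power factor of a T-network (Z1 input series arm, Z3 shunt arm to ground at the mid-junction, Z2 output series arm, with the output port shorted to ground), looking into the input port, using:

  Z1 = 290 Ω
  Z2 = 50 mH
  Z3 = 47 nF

Step 1 — Angular frequency: ω = 2π·f = 2π·2420 = 1.521e+04 rad/s.
Step 2 — Component impedances:
  Z1: Z = R = 290 Ω
  Z2: Z = jωL = j·1.521e+04·0.05 = 0 + j760.3 Ω
  Z3: Z = 1/(jωC) = -j/(ω·C) = 0 - j1399 Ω
Step 3 — With the output port shorted to ground, the output series arm Z2 runs from the junction to ground; the shunt arm Z3 also runs from the junction to ground. They appear in parallel: Z3 || Z2 = 0 + j1665 Ω.
Step 4 — Series with input arm Z1: Z_in = Z1 + (Z3 || Z2) = 290 + j1665 Ω = 1690∠80.1° Ω.
Step 5 — Power factor: PF = cos(φ) = Re(Z)/|Z| = 290/1690 = 0.1716.
Step 6 — Type: Im(Z) = 1665 ⇒ lagging (phase φ = 80.1°).

PF = 0.1716 (lagging, φ = 80.1°)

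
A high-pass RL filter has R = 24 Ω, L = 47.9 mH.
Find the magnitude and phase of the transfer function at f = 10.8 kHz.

Step 1 — Angular frequency: ω = 2π·1.08e+04 = 6.786e+04 rad/s.
Step 2 — Transfer function: H(jω) = jωL/(R + jωL).
Step 3 — Numerator jωL = j·3250; denominator R + jωL = 24 + j3250.
Step 4 — H = 0.9999 + j0.007383.
Step 5 — Magnitude: |H| = 1 (-0.0 dB); phase: φ = 0.4°.

|H| = 1 (-0.0 dB), φ = 0.4°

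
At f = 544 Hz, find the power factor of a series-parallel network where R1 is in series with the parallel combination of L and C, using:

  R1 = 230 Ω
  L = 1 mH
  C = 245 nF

Step 1 — Angular frequency: ω = 2π·f = 2π·544 = 3418 rad/s.
Step 2 — Component impedances:
  R1: Z = R = 230 Ω
  L: Z = jωL = j·3418·0.001 = 0 + j3.418 Ω
  C: Z = 1/(jωC) = -j/(ω·C) = 0 - j1194 Ω
Step 3 — Parallel branch: L || C = 1/(1/L + 1/C) = 0 + j3.428 Ω.
Step 4 — Series with R1: Z_total = R1 + (L || C) = 230 + j3.428 Ω = 230∠0.9° Ω.
Step 5 — Power factor: PF = cos(φ) = Re(Z)/|Z| = 230/230.03 = 0.9999.
Step 6 — Type: Im(Z) = 3.428 ⇒ lagging (phase φ = 0.9°).

PF = 0.9999 (lagging, φ = 0.9°)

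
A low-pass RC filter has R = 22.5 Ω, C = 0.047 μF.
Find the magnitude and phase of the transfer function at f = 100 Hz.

Step 1 — Angular frequency: ω = 2π·100 = 628.3 rad/s.
Step 2 — Transfer function: H(jω) = 1/(1 + jωRC).
Step 3 — Denominator: 1 + jωRC = 1 + j·628.3·22.5·4.7e-08 = 1 + j0.0006644.
Step 4 — H = 1 - j0.0006644.
Step 5 — Magnitude: |H| = 1 (-0.0 dB); phase: φ = -0.0°.

|H| = 1 (-0.0 dB), φ = -0.0°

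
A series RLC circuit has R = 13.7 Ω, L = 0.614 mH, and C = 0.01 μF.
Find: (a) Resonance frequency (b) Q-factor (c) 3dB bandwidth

Step 1 — Resonance: ω₀ = 1/√(LC) = 1/√(0.000614·1e-08) = 4.036e+05 rad/s.
Step 2 — f₀ = ω₀/(2π) = 6.423e+04 Hz.
Step 3 — Series Q: Q = ω₀L/R = 4.036e+05·0.000614/13.7 = 18.09.
Step 4 — Bandwidth: Δω = ω₀/Q = 2.231e+04 rad/s; BW = Δω/(2π) = 3551 Hz.

(a) f₀ = 6.423e+04 Hz  (b) Q = 18.09  (c) BW = 3551 Hz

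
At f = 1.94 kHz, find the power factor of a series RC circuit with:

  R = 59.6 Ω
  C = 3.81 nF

Step 1 — Angular frequency: ω = 2π·f = 2π·1940 = 1.219e+04 rad/s.
Step 2 — Component impedances:
  R: Z = R = 59.6 Ω
  C: Z = 1/(jωC) = -j/(ω·C) = 0 - j2.153e+04 Ω
Step 3 — Series combination: Z_total = R + C = 59.6 - j2.153e+04 Ω = 2.153e+04∠-89.8° Ω.
Step 4 — Power factor: PF = cos(φ) = Re(Z)/|Z| = 59.6/2.153e+04 = 0.002768.
Step 5 — Type: Im(Z) = -2.153e+04 ⇒ leading (phase φ = -89.8°).

PF = 0.002768 (leading, φ = -89.8°)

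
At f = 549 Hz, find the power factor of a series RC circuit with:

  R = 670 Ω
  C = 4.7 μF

Step 1 — Angular frequency: ω = 2π·f = 2π·549 = 3449 rad/s.
Step 2 — Component impedances:
  R: Z = R = 670 Ω
  C: Z = 1/(jωC) = -j/(ω·C) = 0 - j61.68 Ω
Step 3 — Series combination: Z_total = R + C = 670 - j61.68 Ω = 672.8∠-5.3° Ω.
Step 4 — Power factor: PF = cos(φ) = Re(Z)/|Z| = 670/672.8 = 0.9958.
Step 5 — Type: Im(Z) = -61.68 ⇒ leading (phase φ = -5.3°).

PF = 0.9958 (leading, φ = -5.3°)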